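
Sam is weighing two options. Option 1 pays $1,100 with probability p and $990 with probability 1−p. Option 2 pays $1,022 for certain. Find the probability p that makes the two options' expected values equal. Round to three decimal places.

p = 0.291

p·1100 + (1−p)·990 = 1022
110p + 990 = 1022
p = (1022 − 990) / 110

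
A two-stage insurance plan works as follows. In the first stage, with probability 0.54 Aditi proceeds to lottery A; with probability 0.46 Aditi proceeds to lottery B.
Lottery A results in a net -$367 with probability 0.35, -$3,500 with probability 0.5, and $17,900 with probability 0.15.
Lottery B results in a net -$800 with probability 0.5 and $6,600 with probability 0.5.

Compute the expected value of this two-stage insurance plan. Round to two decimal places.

EV(A) = 0.35 × (-367) + 0.5 × (-3500) + 0.15 × 17900 = -128.45 − 1750 + 2685 = 806.55
EV(B) = 0.5 × (-800) + 0.5 × 6600 = -400 + 3300 = 2900
Overall = 0.54 × 806.55 + 0.46 × 2900 = 435.537 + 1334 = 1769.537

$1,769.54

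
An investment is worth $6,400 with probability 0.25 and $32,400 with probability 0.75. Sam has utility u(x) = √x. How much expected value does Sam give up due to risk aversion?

$1,875

E[u] = 0.25·√6400 + 0.75·√32400 = 0.25·80 + 0.75·180 = 155
CE = (155)² = 24025
Risk premium = EV − CE = 25900 − 24025 = 1875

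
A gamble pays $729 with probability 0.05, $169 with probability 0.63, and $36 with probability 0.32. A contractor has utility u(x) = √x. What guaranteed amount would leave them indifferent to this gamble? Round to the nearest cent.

$131.33

E[u] = 0.05·√729 + 0.63·√169 + 0.32·√36 = 0.05·27 + 0.63·13 + 0.32·6 = 11.46
CE = (11.46)² = 131.3316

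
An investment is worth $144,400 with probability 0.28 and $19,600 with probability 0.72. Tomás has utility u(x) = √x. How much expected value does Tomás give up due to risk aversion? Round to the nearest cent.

E[u] = 0.28·√144400 + 0.72·√19600 = 0.28·380 + 0.72·140 = 207.2
CE = (207.2)² = 42931.84
Risk premium = EV − CE = 54544 − 42931.84 = 11612.16

$11,612.16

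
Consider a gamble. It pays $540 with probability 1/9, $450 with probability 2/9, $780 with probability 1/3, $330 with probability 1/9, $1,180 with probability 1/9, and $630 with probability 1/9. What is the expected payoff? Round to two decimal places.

$657.78

EV = 1/9 × 540 + 2/9 × 450 + 1/3 × 780 + 1/9 × 330 + 1/9 × 1180 + 1/9 × 630 = 60 + 100 + 260 + 36.6667 + 131.1111 + 70 = 657.7778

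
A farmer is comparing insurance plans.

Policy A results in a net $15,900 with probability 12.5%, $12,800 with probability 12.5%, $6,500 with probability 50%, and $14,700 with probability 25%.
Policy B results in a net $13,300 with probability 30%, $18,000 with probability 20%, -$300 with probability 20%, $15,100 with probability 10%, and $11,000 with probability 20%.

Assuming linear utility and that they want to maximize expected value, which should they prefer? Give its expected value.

Policy B ($11,240)

Policy A = 0.125 × 15900 + 0.125 × 12800 + 0.5 × 6500 + 0.25 × 14700 = 1987.5 + 1600 + 3250 + 3675 = 10512.5
Policy B = 0.3 × 13300 + 0.2 × 18000 + 0.2 × (-300) + 0.1 × 15100 + 0.2 × 11000 = 3990 + 3600 − 60 + 1510 + 2200 = 11240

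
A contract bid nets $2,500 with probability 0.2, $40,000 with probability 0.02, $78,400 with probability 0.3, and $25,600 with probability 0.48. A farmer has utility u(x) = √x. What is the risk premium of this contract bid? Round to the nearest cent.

E[u] = 0.2·√2500 + 0.02·√40000 + 0.3·√78400 + 0.48·√25600 = 0.2·50 + 0.02·200 + 0.3·280 + 0.48·160 = 174.8
CE = (174.8)² = 30555.04
Risk premium = EV − CE = 37108 − 30555.04 = 6552.96

$6,552.96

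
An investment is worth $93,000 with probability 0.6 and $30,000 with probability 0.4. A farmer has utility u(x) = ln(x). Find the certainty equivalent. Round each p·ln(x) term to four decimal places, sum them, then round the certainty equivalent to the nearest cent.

$59,148.11

E[u] = 0.6·ln(93000) + 0.4·ln(30000) = 6.8642 + 4.1236 = 10.9878
CE = e^10.9878 ≈ 59148.11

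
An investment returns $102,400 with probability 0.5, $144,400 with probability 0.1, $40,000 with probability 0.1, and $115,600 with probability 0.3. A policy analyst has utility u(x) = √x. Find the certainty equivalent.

$102,400

E[u] = 0.5·√102400 + 0.1·√144400 + 0.1·√40000 + 0.3·√115600 = 0.5·320 + 0.1·380 + 0.1·200 + 0.3·340 = 320
CE = (320)² = 102400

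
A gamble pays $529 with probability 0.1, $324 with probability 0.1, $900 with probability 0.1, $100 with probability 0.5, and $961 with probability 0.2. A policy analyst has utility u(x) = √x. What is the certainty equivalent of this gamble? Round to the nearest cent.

$334.89

E[u] = 0.1·√529 + 0.1·√324 + 0.1·√900 + 0.5·√100 + 0.2·√961 = 0.1·23 + 0.1·18 + 0.1·30 + 0.5·10 + 0.2·31 = 18.3
CE = (18.3)² = 334.89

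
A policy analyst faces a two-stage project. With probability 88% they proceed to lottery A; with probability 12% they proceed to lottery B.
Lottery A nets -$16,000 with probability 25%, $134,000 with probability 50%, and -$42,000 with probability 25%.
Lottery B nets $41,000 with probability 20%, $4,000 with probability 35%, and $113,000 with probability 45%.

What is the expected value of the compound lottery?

EV(A) = 0.25 × (-16000) + 0.5 × 134000 + 0.25 × (-42000) = -4000 + 67000 − 10500 = 52500
EV(B) = 0.2 × 41000 + 0.35 × 4000 + 0.45 × 113000 = 8200 + 1400 + 50850 = 60450
Overall = 0.88 × 52500 + 0.12 × 60450 = 46200 + 7254 = 53454

$53,454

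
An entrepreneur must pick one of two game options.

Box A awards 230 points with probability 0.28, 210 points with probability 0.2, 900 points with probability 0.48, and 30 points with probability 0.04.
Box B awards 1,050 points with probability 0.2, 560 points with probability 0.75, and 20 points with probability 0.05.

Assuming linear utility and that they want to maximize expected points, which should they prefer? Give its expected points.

Box A = 0.28 × 230 + 0.2 × 210 + 0.48 × 900 + 0.04 × 30 = 64.4 + 42 + 432 + 1.2 = 539.6
Box B = 0.2 × 1050 + 0.75 × 560 + 0.05 × 20 = 210 + 420 + 1 = 631

Box B (631 points)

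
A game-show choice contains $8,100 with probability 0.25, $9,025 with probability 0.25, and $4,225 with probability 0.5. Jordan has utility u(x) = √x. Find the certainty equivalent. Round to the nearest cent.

$6,201.56

E[u] = 0.25·√8100 + 0.25·√9025 + 0.5·√4225 = 0.25·90 + 0.25·95 + 0.5·65 = 78.75
CE = (78.75)² = 6201.5625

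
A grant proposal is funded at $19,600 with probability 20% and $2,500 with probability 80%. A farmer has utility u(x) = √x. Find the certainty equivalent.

E[u] = 0.2·√19600 + 0.8·√2500 = 0.2·140 + 0.8·50 = 68
CE = (68)² = 4624

$4,624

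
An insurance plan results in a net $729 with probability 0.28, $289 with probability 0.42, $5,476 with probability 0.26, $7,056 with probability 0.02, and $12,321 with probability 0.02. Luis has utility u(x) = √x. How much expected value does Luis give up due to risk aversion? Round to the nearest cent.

$704.93

E[u] = 0.28·√729 + 0.42·√289 + 0.26·√5476 + 0.02·√7056 + 0.02·√12321 = 0.28·27 + 0.42·17 + 0.26·74 + 0.02·84 + 0.02·111 = 37.84
CE = (37.84)² = 1431.8656
Risk premium = EV − CE = 2136.8 − 1431.8656 = 704.9344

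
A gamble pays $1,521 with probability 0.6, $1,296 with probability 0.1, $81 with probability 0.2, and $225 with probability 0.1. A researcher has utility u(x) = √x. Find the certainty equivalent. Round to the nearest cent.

$918.09

E[u] = 0.6·√1521 + 0.1·√1296 + 0.2·√81 + 0.1·√225 = 0.6·39 + 0.1·36 + 0.2·9 + 0.1·15 = 30.3
CE = (30.3)² = 918.09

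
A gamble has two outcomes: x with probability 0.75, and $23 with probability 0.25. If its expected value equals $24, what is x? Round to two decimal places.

0.75·x + 0.25·23 = 24
0.75·x = 24 − 5.75 = 18.25
x = 18.25 / 0.75 = 24.3333

x = $24.33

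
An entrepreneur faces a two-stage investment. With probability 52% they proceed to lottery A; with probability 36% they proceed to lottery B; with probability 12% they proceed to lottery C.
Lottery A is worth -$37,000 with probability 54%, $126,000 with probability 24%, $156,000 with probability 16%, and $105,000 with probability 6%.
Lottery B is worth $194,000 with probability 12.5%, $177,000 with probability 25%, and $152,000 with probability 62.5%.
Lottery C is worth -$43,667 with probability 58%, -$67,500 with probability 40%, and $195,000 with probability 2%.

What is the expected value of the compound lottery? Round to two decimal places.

$74,639.18

EV(A) = 0.54 × (-37000) + 0.24 × 126000 + 0.16 × 156000 + 0.06 × 105000 = -19980 + 30240 + 24960 + 6300 = 41520
EV(B) = 0.125 × 194000 + 0.25 × 177000 + 0.625 × 152000 = 24250 + 44250 + 95000 = 163500
EV(C) = 0.58 × (-43667) + 0.4 × (-67500) + 0.02 × 195000 = -25326.86 − 27000 + 3900 = -48426.86
Overall = 0.52 × 41520 + 0.36 × 163500 + 0.12 × (-48426.86) = 21590.4 + 58860 − 5811.2232 = 74639.1768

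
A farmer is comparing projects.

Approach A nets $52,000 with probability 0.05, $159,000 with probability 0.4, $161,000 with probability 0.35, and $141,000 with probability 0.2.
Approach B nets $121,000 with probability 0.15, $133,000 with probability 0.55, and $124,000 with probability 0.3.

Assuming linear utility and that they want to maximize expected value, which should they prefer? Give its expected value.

Approach A = 0.05 × 52000 + 0.4 × 159000 + 0.35 × 161000 + 0.2 × 141000 = 2600 + 63600 + 56350 + 28200 = 150750
Approach B = 0.15 × 121000 + 0.55 × 133000 + 0.3 × 124000 = 18150 + 73150 + 37200 = 128500

Approach A ($150,750)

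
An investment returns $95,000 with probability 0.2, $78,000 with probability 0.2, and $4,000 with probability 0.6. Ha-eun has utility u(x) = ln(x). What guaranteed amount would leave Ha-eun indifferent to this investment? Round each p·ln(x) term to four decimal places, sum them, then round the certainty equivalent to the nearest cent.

E[u] = 0.2·ln(95000) + 0.2·ln(78000) + 0.6·ln(4000) = 2.2923 + 2.2529 + 4.9764 = 9.5216
CE = e^9.5216 ≈ 13651.44

$13,651.44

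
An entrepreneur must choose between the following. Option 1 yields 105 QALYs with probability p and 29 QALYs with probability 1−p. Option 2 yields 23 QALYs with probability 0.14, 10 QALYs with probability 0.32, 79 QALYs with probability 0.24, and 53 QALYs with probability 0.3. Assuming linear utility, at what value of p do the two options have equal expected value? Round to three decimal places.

p = 0.162

EV(Option 2) = 0.14 × 23 + 0.32 × 10 + 0.24 × 79 + 0.3 × 53 = 3.22 + 3.2 + 18.96 + 15.9 = 41.28
p·105 + (1−p)·29 = 41.28
76p + 29 = 41.28
p = (41.28 − 29) / 76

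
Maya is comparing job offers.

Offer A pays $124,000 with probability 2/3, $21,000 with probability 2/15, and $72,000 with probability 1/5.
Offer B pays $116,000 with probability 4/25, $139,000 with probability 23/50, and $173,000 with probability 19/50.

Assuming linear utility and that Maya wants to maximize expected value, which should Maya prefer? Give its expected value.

Offer A = 2/3 × 124000 + 2/15 × 21000 + 1/5 × 72000 = 82666.6667 + 2800 + 14400 = 99866.6667
Offer B = 4/25 × 116000 + 23/50 × 139000 + 19/50 × 173000 = 18560 + 63940 + 65740 = 148240

Offer B ($148,240)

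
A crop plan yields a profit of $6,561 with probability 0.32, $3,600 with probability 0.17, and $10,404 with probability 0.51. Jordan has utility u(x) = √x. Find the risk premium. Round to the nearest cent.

E[u] = 0.32·√6561 + 0.17·√3600 + 0.51·√10404 = 0.32·81 + 0.17·60 + 0.51·102 = 88.14
CE = (88.14)² = 7768.6596
Risk premium = EV − CE = 8017.56 − 7768.6596 = 248.9004

$248.90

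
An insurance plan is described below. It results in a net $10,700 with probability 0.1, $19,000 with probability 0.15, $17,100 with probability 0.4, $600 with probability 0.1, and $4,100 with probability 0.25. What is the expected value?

EV = 0.1 × 10700 + 0.15 × 19000 + 0.4 × 17100 + 0.1 × 600 + 0.25 × 4100 = 1070 + 2850 + 6840 + 60 + 1025 = 11845

$11,845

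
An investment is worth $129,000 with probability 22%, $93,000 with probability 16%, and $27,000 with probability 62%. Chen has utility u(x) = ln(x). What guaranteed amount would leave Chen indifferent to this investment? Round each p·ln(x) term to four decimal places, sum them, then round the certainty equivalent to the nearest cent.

E[u] = 0.22·ln(129000) + 0.16·ln(93000) + 0.62·ln(27000) = 2.5889 + 1.8305 + 6.3262 = 10.7456
CE = e^10.7456 ≈ 46425.31

$46,425.31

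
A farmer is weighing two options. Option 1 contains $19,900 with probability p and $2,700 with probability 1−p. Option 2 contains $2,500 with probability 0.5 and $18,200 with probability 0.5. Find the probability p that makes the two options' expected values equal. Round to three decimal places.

EV(Option 2) = 0.5 × 2500 + 0.5 × 18200 = 1250 + 9100 = 10350
p·19900 + (1−p)·2700 = 10350
17200p + 2700 = 10350
p = (10350 − 2700) / 17200

p = 0.445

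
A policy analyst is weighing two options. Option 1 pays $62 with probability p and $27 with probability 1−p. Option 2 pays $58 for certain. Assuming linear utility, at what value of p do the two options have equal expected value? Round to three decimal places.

p = 0.886

p·62 + (1−p)·27 = 58
35p + 27 = 58
p = (58 − 27) / 35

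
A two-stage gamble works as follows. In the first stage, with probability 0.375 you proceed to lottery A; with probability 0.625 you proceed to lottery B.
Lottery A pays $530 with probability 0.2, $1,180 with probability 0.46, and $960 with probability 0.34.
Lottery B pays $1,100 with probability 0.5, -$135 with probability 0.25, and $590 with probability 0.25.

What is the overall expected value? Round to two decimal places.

$780.54

EV(A) = 0.2 × 530 + 0.46 × 1180 + 0.34 × 960 = 106 + 542.8 + 326.4 = 975.2
EV(B) = 0.5 × 1100 + 0.25 × (-135) + 0.25 × 590 = 550 − 33.75 + 147.5 = 663.75
Overall = 0.375 × 975.2 + 0.625 × 663.75 = 365.7 + 414.84375 = 780.54375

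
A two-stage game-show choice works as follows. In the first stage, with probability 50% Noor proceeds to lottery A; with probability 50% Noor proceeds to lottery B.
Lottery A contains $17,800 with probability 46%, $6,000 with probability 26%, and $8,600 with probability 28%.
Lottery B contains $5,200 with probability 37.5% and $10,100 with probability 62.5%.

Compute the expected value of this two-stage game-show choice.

EV(A) = 0.46 × 17800 + 0.26 × 6000 + 0.28 × 8600 = 8188 + 1560 + 2408 = 12156
EV(B) = 0.375 × 5200 + 0.625 × 10100 = 1950 + 6312.5 = 8262.5
Overall = 0.5 × 12156 + 0.5 × 8262.5 = 6078 + 4131.25 = 10209.25

$10,209.25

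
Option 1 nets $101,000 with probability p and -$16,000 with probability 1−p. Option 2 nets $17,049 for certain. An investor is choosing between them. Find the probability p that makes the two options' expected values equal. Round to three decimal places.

p·101000 + (1−p)·(-16000) = 17049
117000p − 16000 = 17049
p = (17049 + 16000) / 117000

p = 0.282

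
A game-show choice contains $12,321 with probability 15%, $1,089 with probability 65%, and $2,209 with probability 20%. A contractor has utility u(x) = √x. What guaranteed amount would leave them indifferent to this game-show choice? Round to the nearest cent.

E[u] = 0.15·√12321 + 0.65·√1089 + 0.2·√2209 = 0.15·111 + 0.65·33 + 0.2·47 = 47.5
CE = (47.5)² = 2256.25

$2,256.25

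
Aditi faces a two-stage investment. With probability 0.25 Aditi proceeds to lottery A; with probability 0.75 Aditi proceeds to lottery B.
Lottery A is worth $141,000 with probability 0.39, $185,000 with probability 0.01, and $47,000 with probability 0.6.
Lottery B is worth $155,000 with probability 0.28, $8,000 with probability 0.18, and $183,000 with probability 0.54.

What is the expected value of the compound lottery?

EV(A) = 0.39 × 141000 + 0.01 × 185000 + 0.6 × 47000 = 54990 + 1850 + 28200 = 85040
EV(B) = 0.28 × 155000 + 0.18 × 8000 + 0.54 × 183000 = 43400 + 1440 + 98820 = 143660
Overall = 0.25 × 85040 + 0.75 × 143660 = 21260 + 107745 = 129005

$129,005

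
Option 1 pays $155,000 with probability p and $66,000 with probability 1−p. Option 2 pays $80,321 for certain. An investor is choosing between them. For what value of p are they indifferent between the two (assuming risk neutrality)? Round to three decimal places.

p = 0.161

p·155000 + (1−p)·66000 = 80321
89000p + 66000 = 80321
p = (80321 − 66000) / 89000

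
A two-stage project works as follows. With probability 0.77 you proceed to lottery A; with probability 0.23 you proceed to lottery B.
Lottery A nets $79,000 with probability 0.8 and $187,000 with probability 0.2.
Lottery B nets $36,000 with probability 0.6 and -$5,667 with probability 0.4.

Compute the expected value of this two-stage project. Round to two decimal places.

EV(A) = 0.8 × 79000 + 0.2 × 187000 = 63200 + 37400 = 100600
EV(B) = 0.6 × 36000 + 0.4 × (-5667) = 21600 − 2266.8 = 19333.2
Overall = 0.77 × 100600 + 0.23 × 19333.2 = 77462 + 4446.636 = 81908.636

$81,908.64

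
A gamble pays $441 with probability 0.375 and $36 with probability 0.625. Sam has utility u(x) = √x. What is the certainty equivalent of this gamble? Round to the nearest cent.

E[u] = 0.375·√441 + 0.625·√36 = 0.375·21 + 0.625·6 = 11.625
CE = (11.625)² = 135.140625

$135.14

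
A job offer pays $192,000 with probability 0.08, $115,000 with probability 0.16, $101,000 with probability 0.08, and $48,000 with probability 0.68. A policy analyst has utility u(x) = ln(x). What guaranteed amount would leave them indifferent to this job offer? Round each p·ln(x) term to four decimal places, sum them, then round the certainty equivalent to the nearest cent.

E[u] = 0.08·ln(192000) + 0.16·ln(115000) + 0.08·ln(101000) + 0.68·ln(48000) = 0.9732 + 1.8644 + 0.9218 + 7.3297 = 11.0891
CE = e^11.0891 ≈ 65453.81

$65,453.81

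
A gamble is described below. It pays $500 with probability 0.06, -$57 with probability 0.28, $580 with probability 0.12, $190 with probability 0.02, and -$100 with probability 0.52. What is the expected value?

$35.44

EV = 0.06 × 500 + 0.28 × (-57) + 0.12 × 580 + 0.02 × 190 + 0.52 × (-100) = 30 − 15.96 + 69.6 + 3.8 − 52 = 35.44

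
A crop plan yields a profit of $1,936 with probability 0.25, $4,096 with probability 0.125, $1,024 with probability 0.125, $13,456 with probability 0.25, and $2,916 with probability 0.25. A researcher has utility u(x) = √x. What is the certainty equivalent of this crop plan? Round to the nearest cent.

$4,290.25

E[u] = 0.25·√1936 + 0.125·√4096 + 0.125·√1024 + 0.25·√13456 + 0.25·√2916 = 0.25·44 + 0.125·64 + 0.125·32 + 0.25·116 + 0.25·54 = 65.5
CE = (65.5)² = 4290.25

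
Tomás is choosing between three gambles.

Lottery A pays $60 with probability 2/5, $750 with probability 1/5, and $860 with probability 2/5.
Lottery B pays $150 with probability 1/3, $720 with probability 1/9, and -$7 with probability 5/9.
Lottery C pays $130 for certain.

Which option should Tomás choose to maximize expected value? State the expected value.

Lottery A = 2/5 × 60 + 1/5 × 750 + 2/5 × 860 = 24 + 150 + 344 = 518
Lottery B = 1/3 × 150 + 1/9 × 720 + 5/9 × (-7) = 50 + 80 − 3.8889 = 126.1111
Lottery C: 130 (certain)

Lottery A ($518)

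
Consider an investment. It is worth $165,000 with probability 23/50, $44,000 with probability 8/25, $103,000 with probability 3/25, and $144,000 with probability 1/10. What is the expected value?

EV = 23/50 × 165000 + 8/25 × 44000 + 3/25 × 103000 + 1/10 × 144000 = 75900 + 14080 + 12360 + 14400 = 116740

$116,740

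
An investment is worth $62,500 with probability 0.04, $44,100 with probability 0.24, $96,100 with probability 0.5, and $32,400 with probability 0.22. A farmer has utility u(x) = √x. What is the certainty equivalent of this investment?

E[u] = 0.04·√62500 + 0.24·√44100 + 0.5·√96100 + 0.22·√32400 = 0.04·250 + 0.24·210 + 0.5·310 + 0.22·180 = 255
CE = (255)² = 65025

$65,025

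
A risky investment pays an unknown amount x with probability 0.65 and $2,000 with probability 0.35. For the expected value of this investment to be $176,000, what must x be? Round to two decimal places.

0.65·x + 0.35·2000 = 176000
0.65·x = 176000 − 700 = 175300
x = 175300 / 0.65 = 269692.3077

x = $269,692.31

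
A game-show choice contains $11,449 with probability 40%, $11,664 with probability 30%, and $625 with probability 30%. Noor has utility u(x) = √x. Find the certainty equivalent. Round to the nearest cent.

$6,839.29

E[u] = 0.4·√11449 + 0.3·√11664 + 0.3·√625 = 0.4·107 + 0.3·108 + 0.3·25 = 82.7
CE = (82.7)² = 6839.29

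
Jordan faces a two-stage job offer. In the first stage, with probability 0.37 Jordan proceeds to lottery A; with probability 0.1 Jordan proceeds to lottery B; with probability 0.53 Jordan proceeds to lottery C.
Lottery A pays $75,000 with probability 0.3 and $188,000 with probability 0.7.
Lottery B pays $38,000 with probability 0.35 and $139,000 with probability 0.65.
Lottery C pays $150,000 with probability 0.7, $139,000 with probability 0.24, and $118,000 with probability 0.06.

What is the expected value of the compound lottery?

EV(A) = 0.3 × 75000 + 0.7 × 188000 = 22500 + 131600 = 154100
EV(B) = 0.35 × 38000 + 0.65 × 139000 = 13300 + 90350 = 103650
EV(C) = 0.7 × 150000 + 0.24 × 139000 + 0.06 × 118000 = 105000 + 33360 + 7080 = 145440
Overall = 0.37 × 154100 + 0.1 × 103650 + 0.53 × 145440 = 57017 + 10365 + 77083.2 = 144465.2

$144,465.20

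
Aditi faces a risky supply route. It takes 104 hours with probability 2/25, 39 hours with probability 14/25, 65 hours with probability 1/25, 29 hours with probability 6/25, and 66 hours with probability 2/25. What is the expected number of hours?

EV = 2/25 × 104 + 14/25 × 39 + 1/25 × 65 + 6/25 × 29 + 2/25 × 66 = 8.32 + 21.84 + 2.6 + 6.96 + 5.28 = 45

45 hours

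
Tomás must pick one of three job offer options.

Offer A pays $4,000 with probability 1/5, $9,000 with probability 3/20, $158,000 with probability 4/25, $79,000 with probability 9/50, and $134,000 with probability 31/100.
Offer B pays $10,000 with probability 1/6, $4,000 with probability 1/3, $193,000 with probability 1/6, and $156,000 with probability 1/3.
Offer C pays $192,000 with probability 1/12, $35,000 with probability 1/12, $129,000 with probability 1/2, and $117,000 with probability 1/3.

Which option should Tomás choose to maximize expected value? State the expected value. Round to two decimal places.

Offer C ($122,416.67)

Offer A = 1/5 × 4000 + 3/20 × 9000 + 4/25 × 158000 + 9/50 × 79000 + 31/100 × 134000 = 800 + 1350 + 25280 + 14220 + 41540 = 83190
Offer B = 1/6 × 10000 + 1/3 × 4000 + 1/6 × 193000 + 1/3 × 156000 = 1666.6667 + 1333.3333 + 32166.6667 + 52000 = 87166.6667
Offer C = 1/12 × 192000 + 1/12 × 35000 + 1/2 × 129000 + 1/3 × 117000 = 16000 + 2916.6667 + 64500 + 39000 = 122416.6667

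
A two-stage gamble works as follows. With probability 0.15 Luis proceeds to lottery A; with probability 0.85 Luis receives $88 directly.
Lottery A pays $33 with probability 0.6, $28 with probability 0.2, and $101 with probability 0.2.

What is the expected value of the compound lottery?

EV(A) = 0.6 × 33 + 0.2 × 28 + 0.2 × 101 = 19.8 + 5.6 + 20.2 = 45.6
Branch B: 88 (certain)
Overall = 0.15 × 45.6 + 0.85 × 88 = 6.84 + 74.8 = 81.64

$81.64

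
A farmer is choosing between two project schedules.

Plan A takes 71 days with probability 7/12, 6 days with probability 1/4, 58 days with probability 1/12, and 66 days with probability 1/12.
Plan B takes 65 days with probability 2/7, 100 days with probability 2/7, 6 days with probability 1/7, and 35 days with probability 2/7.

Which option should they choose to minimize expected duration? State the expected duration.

Plan A (53.25 days)

Plan A = 7/12 × 71 + 1/4 × 6 + 1/12 × 58 + 1/12 × 66 = 41.4167 + 1.5 + 4.8333 + 5.5 = 53.25
Plan B = 2/7 × 65 + 2/7 × 100 + 1/7 × 6 + 2/7 × 35 = 18.5714 + 28.5714 + 0.8571 + 10 = 58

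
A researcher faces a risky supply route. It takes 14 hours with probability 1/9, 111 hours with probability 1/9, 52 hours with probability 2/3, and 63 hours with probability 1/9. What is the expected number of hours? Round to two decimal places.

EV = 1/9 × 14 + 1/9 × 111 + 2/3 × 52 + 1/9 × 63 = 1.5556 + 12.3333 + 34.6667 + 7 = 55.5556

55.56 hours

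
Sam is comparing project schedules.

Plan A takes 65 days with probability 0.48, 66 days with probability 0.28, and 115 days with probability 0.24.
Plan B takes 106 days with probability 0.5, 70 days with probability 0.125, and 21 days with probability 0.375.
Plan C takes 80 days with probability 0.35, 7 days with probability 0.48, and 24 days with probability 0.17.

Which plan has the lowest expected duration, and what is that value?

Plan C (35.44 days)

Plan A = 0.48 × 65 + 0.28 × 66 + 0.24 × 115 = 31.2 + 18.48 + 27.6 = 77.28
Plan B = 0.5 × 106 + 0.125 × 70 + 0.375 × 21 = 53 + 8.75 + 7.875 = 69.625
Plan C = 0.35 × 80 + 0.48 × 7 + 0.17 × 24 = 28 + 3.36 + 4.08 = 35.44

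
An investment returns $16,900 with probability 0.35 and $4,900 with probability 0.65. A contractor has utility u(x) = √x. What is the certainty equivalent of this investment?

$8,281

E[u] = 0.35·√16900 + 0.65·√4900 = 0.35·130 + 0.65·70 = 91
CE = (91)² = 8281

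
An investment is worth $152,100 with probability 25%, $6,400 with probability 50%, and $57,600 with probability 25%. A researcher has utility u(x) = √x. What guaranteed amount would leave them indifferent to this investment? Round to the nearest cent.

E[u] = 0.25·√152100 + 0.5·√6400 + 0.25·√57600 = 0.25·390 + 0.5·80 + 0.25·240 = 197.5
CE = (197.5)² = 39006.25

$39,006.25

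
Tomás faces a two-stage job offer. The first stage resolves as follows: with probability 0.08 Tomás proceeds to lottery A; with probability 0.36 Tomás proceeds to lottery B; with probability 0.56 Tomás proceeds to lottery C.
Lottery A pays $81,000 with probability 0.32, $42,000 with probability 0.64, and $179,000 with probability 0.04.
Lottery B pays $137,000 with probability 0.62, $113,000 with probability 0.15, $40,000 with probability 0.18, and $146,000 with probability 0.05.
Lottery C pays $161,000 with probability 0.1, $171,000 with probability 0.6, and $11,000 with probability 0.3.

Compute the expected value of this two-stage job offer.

$115,017.20

EV(A) = 0.32 × 81000 + 0.64 × 42000 + 0.04 × 179000 = 25920 + 26880 + 7160 = 59960
EV(B) = 0.62 × 137000 + 0.15 × 113000 + 0.18 × 40000 + 0.05 × 146000 = 84940 + 16950 + 7200 + 7300 = 116390
EV(C) = 0.1 × 161000 + 0.6 × 171000 + 0.3 × 11000 = 16100 + 102600 + 3300 = 122000
Overall = 0.08 × 59960 + 0.36 × 116390 + 0.56 × 122000 = 4796.8 + 41900.4 + 68320 = 115017.2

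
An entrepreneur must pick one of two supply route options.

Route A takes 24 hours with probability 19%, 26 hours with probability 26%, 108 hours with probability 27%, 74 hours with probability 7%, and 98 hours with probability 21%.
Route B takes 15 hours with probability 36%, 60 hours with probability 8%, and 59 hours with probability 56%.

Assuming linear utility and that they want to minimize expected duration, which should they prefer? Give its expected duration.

Route A = 0.19 × 24 + 0.26 × 26 + 0.27 × 108 + 0.07 × 74 + 0.21 × 98 = 4.56 + 6.76 + 29.16 + 5.18 + 20.58 = 66.24
Route B = 0.36 × 15 + 0.08 × 60 + 0.56 × 59 = 5.4 + 4.8 + 33.04 = 43.24

Route B (43.24 hours)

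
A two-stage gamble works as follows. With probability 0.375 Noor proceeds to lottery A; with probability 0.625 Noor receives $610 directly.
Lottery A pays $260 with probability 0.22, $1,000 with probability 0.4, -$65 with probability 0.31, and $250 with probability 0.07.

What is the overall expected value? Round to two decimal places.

EV(A) = 0.22 × 260 + 0.4 × 1000 + 0.31 × (-65) + 0.07 × 250 = 57.2 + 400 − 20.15 + 17.5 = 454.55
Branch B: 610 (certain)
Overall = 0.375 × 454.55 + 0.625 × 610 = 170.45625 + 381.25 = 551.70625

$551.71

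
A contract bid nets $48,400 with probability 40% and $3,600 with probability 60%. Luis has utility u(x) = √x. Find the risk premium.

E[u] = 0.4·√48400 + 0.6·√3600 = 0.4·220 + 0.6·60 = 124
CE = (124)² = 15376
Risk premium = EV − CE = 21520 − 15376 = 6144

$6,144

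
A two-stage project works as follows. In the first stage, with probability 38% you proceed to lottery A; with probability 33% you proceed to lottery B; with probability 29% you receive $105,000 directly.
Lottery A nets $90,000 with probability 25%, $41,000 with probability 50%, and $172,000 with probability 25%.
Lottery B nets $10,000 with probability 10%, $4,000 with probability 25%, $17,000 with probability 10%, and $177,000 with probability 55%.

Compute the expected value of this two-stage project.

EV(A) = 0.25 × 90000 + 0.5 × 41000 + 0.25 × 172000 = 22500 + 20500 + 43000 = 86000
EV(B) = 0.1 × 10000 + 0.25 × 4000 + 0.1 × 17000 + 0.55 × 177000 = 1000 + 1000 + 1700 + 97350 = 101050
Branch C: 105000 (certain)
Overall = 0.38 × 86000 + 0.33 × 101050 + 0.29 × 105000 = 32680 + 33346.5 + 30450 = 96476.5

$96,476.50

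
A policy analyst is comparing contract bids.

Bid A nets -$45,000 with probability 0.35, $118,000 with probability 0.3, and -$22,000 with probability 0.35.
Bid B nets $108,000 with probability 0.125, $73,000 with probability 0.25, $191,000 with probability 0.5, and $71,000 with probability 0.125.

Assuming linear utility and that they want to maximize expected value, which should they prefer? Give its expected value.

Bid A = 0.35 × (-45000) + 0.3 × 118000 + 0.35 × (-22000) = -15750 + 35400 − 7700 = 11950
Bid B = 0.125 × 108000 + 0.25 × 73000 + 0.5 × 191000 + 0.125 × 71000 = 13500 + 18250 + 95500 + 8875 = 136125

Bid B ($136,125)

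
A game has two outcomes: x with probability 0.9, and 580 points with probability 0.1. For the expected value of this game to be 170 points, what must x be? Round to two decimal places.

x = 124.44 points

0.9·x + 0.1·580 = 170
0.9·x = 170 − 58 = 112
x = 112 / 0.9 = 124.4444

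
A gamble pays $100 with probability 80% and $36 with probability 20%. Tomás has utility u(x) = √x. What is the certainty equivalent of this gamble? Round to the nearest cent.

E[u] = 0.8·√100 + 0.2·√36 = 0.8·10 + 0.2·6 = 9.2
CE = (9.2)² = 84.64

$84.64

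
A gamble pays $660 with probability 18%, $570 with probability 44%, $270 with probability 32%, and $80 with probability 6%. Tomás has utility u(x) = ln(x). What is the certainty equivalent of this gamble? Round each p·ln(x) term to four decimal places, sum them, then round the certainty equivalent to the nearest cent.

$409.57

E[u] = 0.18·ln(660) + 0.44·ln(570) + 0.32·ln(270) + 0.06·ln(80) = 1.1686 + 2.7921 + 1.7915 + 0.2629 = 6.0151
CE = e^6.0151 ≈ 409.57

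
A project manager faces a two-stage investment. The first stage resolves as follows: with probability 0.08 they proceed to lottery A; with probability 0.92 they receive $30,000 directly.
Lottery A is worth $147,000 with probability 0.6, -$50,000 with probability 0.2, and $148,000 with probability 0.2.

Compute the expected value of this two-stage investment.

EV(A) = 0.6 × 147000 + 0.2 × (-50000) + 0.2 × 148000 = 88200 − 10000 + 29600 = 107800
Branch B: 30000 (certain)
Overall = 0.08 × 107800 + 0.92 × 30000 = 8624 + 27600 = 36224

$36,224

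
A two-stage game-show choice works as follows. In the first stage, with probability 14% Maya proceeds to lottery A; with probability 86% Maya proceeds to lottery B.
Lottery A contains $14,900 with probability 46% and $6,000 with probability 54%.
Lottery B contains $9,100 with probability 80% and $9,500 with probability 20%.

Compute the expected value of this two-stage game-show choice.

$9,307.96

EV(A) = 0.46 × 14900 + 0.54 × 6000 = 6854 + 3240 = 10094
EV(B) = 0.8 × 9100 + 0.2 × 9500 = 7280 + 1900 = 9180
Overall = 0.14 × 10094 + 0.86 × 9180 = 1413.16 + 7894.8 = 9307.96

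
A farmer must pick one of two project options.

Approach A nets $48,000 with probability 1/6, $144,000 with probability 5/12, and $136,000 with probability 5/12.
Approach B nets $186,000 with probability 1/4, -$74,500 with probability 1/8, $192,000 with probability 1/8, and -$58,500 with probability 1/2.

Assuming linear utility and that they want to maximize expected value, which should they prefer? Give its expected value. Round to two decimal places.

Approach A ($124,666.67)

Approach A = 1/6 × 48000 + 5/12 × 144000 + 5/12 × 136000 = 8000 + 60000 + 56666.6667 = 124666.6667
Approach B = 1/4 × 186000 + 1/8 × (-74500) + 1/8 × 192000 + 1/2 × (-58500) = 46500 − 9312.5 + 24000 − 29250 = 31937.5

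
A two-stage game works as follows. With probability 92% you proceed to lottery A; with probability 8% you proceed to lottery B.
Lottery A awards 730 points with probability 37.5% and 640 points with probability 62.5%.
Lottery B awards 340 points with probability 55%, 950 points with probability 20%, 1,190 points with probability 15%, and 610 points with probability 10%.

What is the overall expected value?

669.17 points

EV(A) = 0.375 × 730 + 0.625 × 640 = 273.75 + 400 = 673.75
EV(B) = 0.55 × 340 + 0.2 × 950 + 0.15 × 1190 + 0.1 × 610 = 187 + 190 + 178.5 + 61 = 616.5
Overall = 0.92 × 673.75 + 0.08 × 616.5 = 619.85 + 49.32 = 669.17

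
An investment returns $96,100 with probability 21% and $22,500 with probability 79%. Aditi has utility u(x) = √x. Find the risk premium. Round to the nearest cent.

$4,247.04

E[u] = 0.21·√96100 + 0.79·√22500 = 0.21·310 + 0.79·150 = 183.6
CE = (183.6)² = 33708.96
Risk premium = EV − CE = 37956 − 33708.96 = 4247.04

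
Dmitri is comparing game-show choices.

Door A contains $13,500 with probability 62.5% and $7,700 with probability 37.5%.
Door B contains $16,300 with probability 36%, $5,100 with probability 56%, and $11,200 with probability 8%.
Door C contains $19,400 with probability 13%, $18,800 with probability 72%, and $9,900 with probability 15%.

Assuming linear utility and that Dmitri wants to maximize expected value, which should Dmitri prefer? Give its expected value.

Door A = 0.625 × 13500 + 0.375 × 7700 = 8437.5 + 2887.5 = 11325
Door B = 0.36 × 16300 + 0.56 × 5100 + 0.08 × 11200 = 5868 + 2856 + 896 = 9620
Door C = 0.13 × 19400 + 0.72 × 18800 + 0.15 × 9900 = 2522 + 13536 + 1485 = 17543

Door C ($17,543)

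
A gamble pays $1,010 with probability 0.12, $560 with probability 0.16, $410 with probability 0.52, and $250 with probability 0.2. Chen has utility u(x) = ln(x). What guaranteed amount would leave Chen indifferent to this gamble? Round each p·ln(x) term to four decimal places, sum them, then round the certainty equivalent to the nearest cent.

E[u] = 0.12·ln(1010) + 0.16·ln(560) + 0.52·ln(410) + 0.2·ln(250) = 0.8301 + 1.0125 + 3.1284 + 1.1043 = 6.0753
CE = e^6.0753 ≈ 434.98

$434.98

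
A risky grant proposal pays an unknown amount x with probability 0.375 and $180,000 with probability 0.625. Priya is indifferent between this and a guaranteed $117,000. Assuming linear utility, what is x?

x = $12,000

0.375·x + 0.625·180000 = 117000
0.375·x = 117000 − 112500 = 4500
x = 4500 / 0.375 = 12000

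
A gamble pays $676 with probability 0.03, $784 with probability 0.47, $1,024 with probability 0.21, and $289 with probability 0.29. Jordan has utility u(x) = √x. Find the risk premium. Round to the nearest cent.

E[u] = 0.03·√676 + 0.47·√784 + 0.21·√1024 + 0.29·√289 = 0.03·26 + 0.47·28 + 0.21·32 + 0.29·17 = 25.59
CE = (25.59)² = 654.8481
Risk premium = EV − CE = 687.61 − 654.8481 = 32.7619

$32.76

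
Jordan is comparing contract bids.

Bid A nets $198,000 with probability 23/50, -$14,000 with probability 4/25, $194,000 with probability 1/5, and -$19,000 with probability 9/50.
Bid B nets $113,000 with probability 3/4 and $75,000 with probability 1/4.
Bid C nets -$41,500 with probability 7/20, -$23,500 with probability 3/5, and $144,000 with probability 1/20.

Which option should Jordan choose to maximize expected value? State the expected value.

Bid A = 23/50 × 198000 + 4/25 × (-14000) + 1/5 × 194000 + 9/50 × (-19000) = 91080 − 2240 + 38800 − 3420 = 124220
Bid B = 3/4 × 113000 + 1/4 × 75000 = 84750 + 18750 = 103500
Bid C = 7/20 × (-41500) + 3/5 × (-23500) + 1/20 × 144000 = -14525 − 14100 + 7200 = -21425

Bid A ($124,220)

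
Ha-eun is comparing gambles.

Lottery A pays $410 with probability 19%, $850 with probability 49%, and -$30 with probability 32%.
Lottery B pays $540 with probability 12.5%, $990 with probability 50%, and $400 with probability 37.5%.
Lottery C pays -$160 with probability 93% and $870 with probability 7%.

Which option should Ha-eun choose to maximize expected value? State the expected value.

Lottery A = 0.19 × 410 + 0.49 × 850 + 0.32 × (-30) = 77.9 + 416.5 − 9.6 = 484.8
Lottery B = 0.125 × 540 + 0.5 × 990 + 0.375 × 400 = 67.5 + 495 + 150 = 712.5
Lottery C = 0.93 × (-160) + 0.07 × 870 = -148.8 + 60.9 = -87.9

Lottery B ($712.50)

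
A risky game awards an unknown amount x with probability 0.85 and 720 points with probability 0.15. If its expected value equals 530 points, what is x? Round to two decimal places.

0.85·x + 0.15·720 = 530
0.85·x = 530 − 108 = 422
x = 422 / 0.85 = 496.4706

x = 496.47 points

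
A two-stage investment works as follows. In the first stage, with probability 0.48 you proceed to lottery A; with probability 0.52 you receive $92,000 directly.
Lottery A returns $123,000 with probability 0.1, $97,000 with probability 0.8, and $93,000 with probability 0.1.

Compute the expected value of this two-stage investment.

EV(A) = 0.1 × 123000 + 0.8 × 97000 + 0.1 × 93000 = 12300 + 77600 + 9300 = 99200
Branch B: 92000 (certain)
Overall = 0.48 × 99200 + 0.52 × 92000 = 47616 + 47840 = 95456

$95,456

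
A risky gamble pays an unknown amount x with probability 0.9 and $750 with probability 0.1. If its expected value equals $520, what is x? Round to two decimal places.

x = $494.44

0.9·x + 0.1·750 = 520
0.9·x = 520 − 75 = 445
x = 445 / 0.9 = 494.4444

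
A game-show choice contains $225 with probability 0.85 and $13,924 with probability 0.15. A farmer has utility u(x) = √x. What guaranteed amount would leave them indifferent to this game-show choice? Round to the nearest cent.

E[u] = 0.85·√225 + 0.15·√13924 = 0.85·15 + 0.15·118 = 30.45
CE = (30.45)² = 927.2025

$927.20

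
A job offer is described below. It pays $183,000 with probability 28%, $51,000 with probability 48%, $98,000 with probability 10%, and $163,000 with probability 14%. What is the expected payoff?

$108,340

EV = 0.28 × 183000 + 0.48 × 51000 + 0.1 × 98000 + 0.14 × 163000 = 51240 + 24480 + 9800 + 22820 = 108340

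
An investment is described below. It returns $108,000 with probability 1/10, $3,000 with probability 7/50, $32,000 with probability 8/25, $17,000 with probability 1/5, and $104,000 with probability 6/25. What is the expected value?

EV = 1/10 × 108000 + 7/50 × 3000 + 8/25 × 32000 + 1/5 × 17000 + 6/25 × 104000 = 10800 + 420 + 10240 + 3400 + 24960 = 49820

$49,820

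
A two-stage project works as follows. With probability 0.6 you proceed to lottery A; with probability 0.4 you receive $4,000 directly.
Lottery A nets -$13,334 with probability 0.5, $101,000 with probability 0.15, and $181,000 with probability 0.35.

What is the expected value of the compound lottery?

EV(A) = 0.5 × (-13334) + 0.15 × 101000 + 0.35 × 181000 = -6667 + 15150 + 63350 = 71833
Branch B: 4000 (certain)
Overall = 0.6 × 71833 + 0.4 × 4000 = 43099.8 + 1600 = 44699.8

$44,699.80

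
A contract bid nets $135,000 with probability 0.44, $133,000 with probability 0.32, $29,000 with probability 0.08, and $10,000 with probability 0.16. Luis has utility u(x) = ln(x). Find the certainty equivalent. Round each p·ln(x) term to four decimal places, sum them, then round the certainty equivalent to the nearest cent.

E[u] = 0.44·ln(135000) + 0.32·ln(133000) + 0.08·ln(29000) + 0.16·ln(10000) = 5.1977 + 3.7754 + 0.8220 + 1.4737 = 11.2688
CE = e^11.2688 ≈ 78338.93

$78,338.93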